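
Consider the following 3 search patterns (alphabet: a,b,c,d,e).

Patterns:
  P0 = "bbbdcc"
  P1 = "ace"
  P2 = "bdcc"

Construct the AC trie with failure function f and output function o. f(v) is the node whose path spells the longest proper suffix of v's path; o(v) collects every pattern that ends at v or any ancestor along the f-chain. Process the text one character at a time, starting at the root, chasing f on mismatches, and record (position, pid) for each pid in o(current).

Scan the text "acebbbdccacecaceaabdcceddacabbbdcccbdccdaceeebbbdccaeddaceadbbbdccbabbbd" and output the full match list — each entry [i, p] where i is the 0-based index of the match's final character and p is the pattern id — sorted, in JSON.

Build automaton:
Trie nodes:
  n0 'ε': a→7 b→1
  n1 'b': b→2 d→10
  n2 'bb': b→3
  n3 'bbb': d→4
  n4 'bbbd': c→5
  n5 'bbbdc': c→6
  n6 'bbbdcc': ·  ←P0
  n7 'a': c→8
  n8 'ac': e→9
  n9 'ace': ·  ←P1
  n10 'bd': c→11
  n11 'bdc': c→12
  n12 'bdcc': ·  ←P2

Failure links (BFS by depth):
  fail(1) 'b': from fail(0)=0 chase 'b': 0 ⇒ 0;  out=∅∪out(0)=∅
  fail(7) 'a': from fail(0)=0 chase 'a': 0 ⇒ 0;  out=∅∪out(0)=∅
  fail(2) 'bb': from fail(1)=0 chase 'b': 0 ⇒ 1;  out=∅∪out(1)=∅
  fail(8) 'ac': from fail(7)=0 chase 'c': 0 ⇒ 0;  out=∅∪out(0)=∅
  fail(10) 'bd': from fail(1)=0 chase 'd': 0 ⇒ 0;  out=∅∪out(0)=∅
  fail(3) 'bbb': from fail(2)=1 chase 'b': 1 ⇒ 2;  out=∅∪out(2)=∅
  fail(9) 'ace': from fail(8)=0 chase 'e': 0 ⇒ 0;  out={1}∪out(0)={1}
  fail(11) 'bdc': from fail(10)=0 chase 'c': 0 ⇒ 0;  out=∅∪out(0)=∅
  fail(4) 'bbbd': from fail(3)=2 chase 'd': 2→1 ⇒ 10;  out=∅∪out(10)=∅
  fail(12) 'bdcc': from fail(11)=0 chase 'c': 0 ⇒ 0;  out={2}∪out(0)={2}
  fail(5) 'bbbdc': from fail(4)=10 chase 'c': 10 ⇒ 11;  out=∅∪out(11)=∅
  fail(6) 'bbbdcc': from fail(5)=11 chase 'c': 11 ⇒ 12;  out={0}∪out(12)={0,2}

Scan:
i=0 'a': node 0→7
i=1 'c': node 7→8
i=2 'e': node 8→9  emit P1@[0:2]
i=3 'b': node 9→1 (via fail)
i=4 'b': node 1→2
i=5 'b': node 2→3
i=6 'd': node 3→4
i=7 'c': node 4→5
i=8 'c': node 5→6  emit P0@[3:8],P2@[5:8]
i=9 'a': node 6→7 (via fail)
i=10 'c': node 7→8
i=11 'e': node 8→9  emit P1@[9:11]
i=12 'c': node 9→0 (via fail)
i=13 'a': node 0→7
i=14 'c': node 7→8
i=15 'e': node 8→9  emit P1@[13:15]
i=16 'a': node 9→7 (via fail)
i=17 'a': node 7→7 (via fail)
i=18 'b': node 7→1 (via fail)
i=19 'd': node 1→10
i=20 'c': node 10→11
i=21 'c': node 11→12  emit P2@[18:21]
i=22 'e': node 12→0 (via fail)
i=23 'd': node 0→0
i=24 'd': node 0→0
i=25 'a': node 0→7
i=26 'c': node 7→8
i=27 'a': node 8→7 (via fail)
i=28 'b': node 7→1 (via fail)
i=29 'b': node 1→2
i=30 'b': node 2→3
i=31 'd': node 3→4
i=32 'c': node 4→5
i=33 'c': node 5→6  emit P0@[28:33],P2@[30:33]
i=34 'c': node 6→0 (via fail)
i=35 'b': node 0→1
i=36 'd': node 1→10
i=37 'c': node 10→11
i=38 'c': node 11→12  emit P2@[35:38]
i=39 'd': node 12→0 (via fail)
i=40 'a': node 0→7
i=41 'c': node 7→8
i=42 'e': node 8→9  emit P1@[40:42]
i=43 'e': node 9→0 (via fail)
i=44 'e': node 0→0
i=45 'b': node 0→1
i=46 'b': node 1→2
i=47 'b': node 2→3
i=48 'd': node 3→4
i=49 'c': node 4→5
i=50 'c': node 5→6  emit P0@[45:50],P2@[47:50]
i=51 'a': node 6→7 (via fail)
i=52 'e': node 7→0 (via fail)
i=53 'd': node 0→0
i=54 'd': node 0→0
i=55 'a': node 0→7
i=56 'c': node 7→8
i=57 'e': node 8→9  emit P1@[55:57]
i=58 'a': node 9→7 (via fail)
i=59 'd': node 7→0 (via fail)
i=60 'b': node 0→1
i=61 'b': node 1→2
i=62 'b': node 2→3
i=63 'd': node 3→4
i=64 'c': node 4→5
i=65 'c': node 5→6  emit P0@[60:65],P2@[62:65]
i=66 'b': node 6→1 (via fail)
i=67 'a': node 1→7 (via fail)
i=68 'b': node 7→1 (via fail)
i=69 'b': node 1→2
i=70 'b': node 2→3
i=71 'd': node 3→4

All matches (sorted): [[2,1],[8,0],[8,2],[11,1],[15,1],[21,2],[33,0],[33,2],[38,2],[42,1],[50,0],[50,2],[57,1],[65,0],[65,2]]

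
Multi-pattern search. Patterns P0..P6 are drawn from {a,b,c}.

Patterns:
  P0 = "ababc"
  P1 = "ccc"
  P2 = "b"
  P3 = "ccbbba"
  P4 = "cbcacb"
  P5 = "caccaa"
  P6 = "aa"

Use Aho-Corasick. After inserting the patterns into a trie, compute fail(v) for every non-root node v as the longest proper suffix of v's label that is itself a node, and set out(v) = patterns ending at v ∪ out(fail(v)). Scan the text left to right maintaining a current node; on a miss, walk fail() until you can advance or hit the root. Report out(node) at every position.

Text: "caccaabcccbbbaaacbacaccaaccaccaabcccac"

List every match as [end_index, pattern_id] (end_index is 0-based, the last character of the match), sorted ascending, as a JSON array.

Construct AC machine:
Trie (insert patterns):
  n0 'ε': a→1 b→9 c→6
  n1 'a': a→24 b→2
  n2 'ab': a→3
  n3 'aba': b→4
  n4 'abab': c→5
  n5 'ababc': ·  ←P0
  n6 'c': a→19 b→14 c→7
  n7 'cc': b→10 c→8
  n8 'ccc': ·  ←P1
  n9 'b': ·  ←P2
  n10 'ccb': b→11
  n11 'ccbb': b→12
  n12 'ccbbb': a→13
  n13 'ccbbba': ·  ←P3
  n14 'cb': c→15
  n15 'cbc': a→16
  n16 'cbca': c→17
  n17 'cbcac': b→18
  n18 'cbcacb': ·  ←P4
  n19 'ca': c→20
  n20 'cac': c→21
  n21 'cacc': a→22
  n22 'cacca': a→23
  n23 'caccaa': ·  ←P5
  n24 'aa': ·  ←P6

BFS fail/out derivation:
  n1('a'): parent n0 fail=0; on 'a' 0 → fail=0;  out ∅∪∅=∅
  n6('c'): parent n0 fail=0; on 'c' 0 → fail=0;  out ∅∪∅=∅
  n9('b'): parent n0 fail=0; on 'b' 0 → fail=0;  out {2}∪∅={2}
  n2('ab'): parent n1 fail=0; on 'b' 0 → fail=9;  out ∅∪{2}={2}
  n7('cc'): parent n6 fail=0; on 'c' 0 → fail=6;  out ∅∪∅=∅
  n14('cb'): parent n6 fail=0; on 'b' 0 → fail=9;  out ∅∪{2}={2}
  n19('ca'): parent n6 fail=0; on 'a' 0 → fail=1;  out ∅∪∅=∅
  n24('aa'): parent n1 fail=0; on 'a' 0 → fail=1;  out {6}∪∅={6}
  n3('aba'): parent n2 fail=9; on 'a' 9→0 → fail=1;  out ∅∪∅=∅
  n8('ccc'): parent n7 fail=6; on 'c' 6 → fail=7;  out {1}∪∅={1}
  n10('ccb'): parent n7 fail=6; on 'b' 6 → fail=14;  out ∅∪{2}={2}
  n15('cbc'): parent n14 fail=9; on 'c' 9→0 → fail=6;  out ∅∪∅=∅
  n20('cac'): parent n19 fail=1; on 'c' 1→0 → fail=6;  out ∅∪∅=∅
  n4('abab'): parent n3 fail=1; on 'b' 1 → fail=2;  out ∅∪{2}={2}
  n11('ccbb'): parent n10 fail=14; on 'b' 14→9→0 → fail=9;  out ∅∪{2}={2}
  n16('cbca'): parent n15 fail=6; on 'a' 6 → fail=19;  out ∅∪∅=∅
  n21('cacc'): parent n20 fail=6; on 'c' 6 → fail=7;  out ∅∪∅=∅
  n5('ababc'): parent n4 fail=2; on 'c' 2→9→0 → fail=6;  out {0}∪∅={0}
  n12('ccbbb'): parent n11 fail=9; on 'b' 9→0 → fail=9;  out ∅∪{2}={2}
  n17('cbcac'): parent n16 fail=19; on 'c' 19 → fail=20;  out ∅∪∅=∅
  n22('cacca'): parent n21 fail=7; on 'a' 7→6 → fail=19;  out ∅∪∅=∅
  n13('ccbbba'): parent n12 fail=9; on 'a' 9→0 → fail=1;  out {3}∪∅={3}
  n18('cbcacb'): parent n17 fail=20; on 'b' 20→6 → fail=14;  out {4}∪{2}={2,4}
  n23('caccaa'): parent n22 fail=19; on 'a' 19→1 → fail=24;  out {5}∪{6}={5,6}

Run:
i=0 'c': node 0→6
i=1 'a': node 6→19
i=2 'c': node 19→20
i=3 'c': node 20→21
i=4 'a': node 21→22
i=5 'a': node 22→23  ** P5@[0:5],P6@[4:5]
i=6 'b': node 23→2 (via fail)  ** P2@[6:6]
i=7 'c': node 2→6 (via fail)
i=8 'c': node 6→7
i=9 'c': node 7→8  ** P1@[7:9]
i=10 'b': node 8→10 (via fail)  ** P2@[10:10]
i=11 'b': node 10→11  ** P2@[11:11]
i=12 'b': node 11→12  ** P2@[12:12]
i=13 'a': node 12→13  ** P3@[8:13]
i=14 'a': node 13→24 (via fail)  ** P6@[13:14]
i=15 'a': node 24→24 (via fail)  ** P6@[14:15]
i=16 'c': node 24→6 (via fail)
i=17 'b': node 6→14  ** P2@[17:17]
i=18 'a': node 14→1 (via fail)
i=19 'c': node 1→6 (via fail)
i=20 'a': node 6→19
i=21 'c': node 19→20
i=22 'c': node 20→21
i=23 'a': node 21→22
i=24 'a': node 22→23  ** P5@[19:24],P6@[23:24]
i=25 'c': node 23→6 (via fail)
i=26 'c': node 6→7
i=27 'a': node 7→19 (via fail)
i=28 'c': node 19→20
i=29 'c': node 20→21
i=30 'a': node 21→22
i=31 'a': node 22→23  ** P5@[26:31],P6@[30:31]
i=32 'b': node 23→2 (via fail)  ** P2@[32:32]
i=33 'c': node 2→6 (via fail)
i=34 'c': node 6→7
i=35 'c': node 7→8  ** P1@[33:35]
i=36 'a': node 8→19 (via fail)
i=37 'c': node 19→20

Result: [[5,5],[5,6],[6,2],[9,1],[10,2],[11,2],[12,2],[13,3],[14,6],[15,6],[17,2],[24,5],[24,6],[31,5],[31,6],[32,2],[35,1]]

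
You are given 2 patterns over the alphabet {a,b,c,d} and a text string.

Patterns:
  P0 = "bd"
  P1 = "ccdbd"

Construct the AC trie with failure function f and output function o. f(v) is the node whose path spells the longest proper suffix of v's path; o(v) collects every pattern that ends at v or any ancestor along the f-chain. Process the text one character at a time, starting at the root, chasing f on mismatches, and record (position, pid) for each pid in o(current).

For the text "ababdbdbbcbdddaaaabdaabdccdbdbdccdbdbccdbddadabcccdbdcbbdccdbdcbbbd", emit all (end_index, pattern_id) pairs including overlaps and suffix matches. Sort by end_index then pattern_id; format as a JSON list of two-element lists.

Construct AC machine:
Trie nodes:
  0='ε' goto b→1 c→3
  1='b' goto d→2
  2='bd' goto ·  ←P0
  3='c' goto c→4
  4='cc' goto d→5
  5='ccd' goto b→6
  6='ccdb' goto d→7
  7='ccdbd' goto ·  ←P1

Failure links (BFS by depth):
  n1('b'): parent n0 fail=0; on 'b' 0 → fail=0;  out ∅∪∅=∅
  n3('c'): parent n0 fail=0; on 'c' 0 → fail=0;  out ∅∪∅=∅
  n2('bd'): parent n1 fail=0; on 'd' 0 → fail=0;  out {0}∪∅={0}
  n4('cc'): parent n3 fail=0; on 'c' 0 → fail=3;  out ∅∪∅=∅
  n5('ccd'): parent n4 fail=3; on 'd' 3→0 → fail=0;  out ∅∪∅=∅
  n6('ccdb'): parent n5 fail=0; on 'b' 0 → fail=1;  out ∅∪∅=∅
  n7('ccdbd'): parent n6 fail=1; on 'd' 1 → fail=2;  out {1}∪{0}={0,1}

Text stream:
[0] read 'a'  n0⇒n0
[1] read 'b'  n0⇒n1
[2] read 'a'  n1⇒n0 (via fail)
[3] read 'b'  n0⇒n1
[4] read 'd'  n1⇒n2  → match P0@[3:4]
[5] read 'b'  n2⇒n1 (via fail)
[6] read 'd'  n1⇒n2  → match P0@[5:6]
[7] read 'b'  n2⇒n1 (via fail)
[8] read 'b'  n1⇒n1 (via fail)
[9] read 'c'  n1⇒n3 (via fail)
[10] read 'b'  n3⇒n1 (via fail)
[11] read 'd'  n1⇒n2  → match P0@[10:11]
[12] read 'd'  n2⇒n0 (via fail)
[13] read 'd'  n0⇒n0
[14] read 'a'  n0⇒n0
[15] read 'a'  n0⇒n0
[16] read 'a'  n0⇒n0
[17] read 'a'  n0⇒n0
[18] read 'b'  n0⇒n1
[19] read 'd'  n1⇒n2  → match P0@[18:19]
[20] read 'a'  n2⇒n0 (via fail)
[21] read 'a'  n0⇒n0
[22] read 'b'  n0⇒n1
[23] read 'd'  n1⇒n2  → match P0@[22:23]
[24] read 'c'  n2⇒n3 (via fail)
[25] read 'c'  n3⇒n4
[26] read 'd'  n4⇒n5
[27] read 'b'  n5⇒n6
[28] read 'd'  n6⇒n7  → match P0@[27:28],P1@[24:28]
[29] read 'b'  n7⇒n1 (via fail)
[30] read 'd'  n1⇒n2  → match P0@[29:30]
[31] read 'c'  n2⇒n3 (via fail)
[32] read 'c'  n3⇒n4
[33] read 'd'  n4⇒n5
[34] read 'b'  n5⇒n6
[35] read 'd'  n6⇒n7  → match P0@[34:35],P1@[31:35]
[36] read 'b'  n7⇒n1 (via fail)
[37] read 'c'  n1⇒n3 (via fail)
[38] read 'c'  n3⇒n4
[39] read 'd'  n4⇒n5
[40] read 'b'  n5⇒n6
[41] read 'd'  n6⇒n7  → match P0@[40:41],P1@[37:41]
[42] read 'd'  n7⇒n0 (via fail)
[43] read 'a'  n0⇒n0
[44] read 'd'  n0⇒n0
[45] read 'a'  n0⇒n0
[46] read 'b'  n0⇒n1
[47] read 'c'  n1⇒n3 (via fail)
[48] read 'c'  n3⇒n4
[49] read 'c'  n4⇒n4 (via fail)
[50] read 'd'  n4⇒n5
[51] read 'b'  n5⇒n6
[52] read 'd'  n6⇒n7  → match P0@[51:52],P1@[48:52]
[53] read 'c'  n7⇒n3 (via fail)
[54] read 'b'  n3⇒n1 (via fail)
[55] read 'b'  n1⇒n1 (via fail)
[56] read 'd'  n1⇒n2  → match P0@[55:56]
[57] read 'c'  n2⇒n3 (via fail)
[58] read 'c'  n3⇒n4
[59] read 'd'  n4⇒n5
[60] read 'b'  n5⇒n6
[61] read 'd'  n6⇒n7  → match P0@[60:61],P1@[57:61]
[62] read 'c'  n7⇒n3 (via fail)
[63] read 'b'  n3⇒n1 (via fail)
[64] read 'b'  n1⇒n1 (via fail)
[65] read 'b'  n1⇒n1 (via fail)
[66] read 'd'  n1⇒n2  → match P0@[65:66]

Result: [[4,0],[6,0],[11,0],[19,0],[23,0],[28,0],[28,1],[30,0],[35,0],[35,1],[41,0],[41,1],[52,0],[52,1],[56,0],[61,0],[61,1],[66,0]]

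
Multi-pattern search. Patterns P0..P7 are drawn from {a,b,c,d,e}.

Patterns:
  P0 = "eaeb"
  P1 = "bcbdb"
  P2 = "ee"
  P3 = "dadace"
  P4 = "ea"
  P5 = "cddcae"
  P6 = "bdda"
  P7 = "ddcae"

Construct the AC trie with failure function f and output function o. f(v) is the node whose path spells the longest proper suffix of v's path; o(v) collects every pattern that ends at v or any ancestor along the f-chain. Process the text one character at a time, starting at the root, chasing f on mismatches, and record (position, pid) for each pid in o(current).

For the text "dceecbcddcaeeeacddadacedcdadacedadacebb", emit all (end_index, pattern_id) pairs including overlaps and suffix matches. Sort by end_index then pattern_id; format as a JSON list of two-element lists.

Build:
Trie nodes:
  0='ε' goto b→5 c→17 d→11 e→1
  1='e' goto a→2 e→10
  2='ea' goto e→3  [P4 ends]
  3='eae' goto b→4
  4='eaeb' goto ·  [P0 ends]
  5='b' goto c→6 d→23
  6='bc' goto b→7
  7='bcb' goto d→8
  8='bcbd' goto b→9
  9='bcbdb' goto ·  [P1 ends]
  10='ee' goto ·  [P2 ends]
  11='d' goto a→12 d→26
  12='da' goto d→13
  13='dad' goto a→14
  14='dada' goto c→15
  15='dadac' goto e→16
  16='dadace' goto ·  [P3 ends]
  17='c' goto d→18
  18='cd' goto d→19
  19='cdd' goto c→20
  20='cddc' goto a→21
  21='cddca' goto e→22
  22='cddcae' goto ·  [P5 ends]
  23='bd' goto d→24
  24='bdd' goto a→25
  25='bdda' goto ·  [P6 ends]
  26='dd' goto c→27
  27='ddc' goto a→28
  28='ddca' goto e→29
  29='ddcae' goto ·  [P7 ends]

BFS fail/out derivation:
  n1('e'): parent n0 fail=0; on 'e' 0 → fail=0;  out ∅∪∅=∅
  n5('b'): parent n0 fail=0; on 'b' 0 → fail=0;  out ∅∪∅=∅
  n11('d'): parent n0 fail=0; on 'd' 0 → fail=0;  out ∅∪∅=∅
  n17('c'): parent n0 fail=0; on 'c' 0 → fail=0;  out ∅∪∅=∅
  n2('ea'): parent n1 fail=0; on 'a' 0 → fail=0;  out {4}∪∅={4}
  n6('bc'): parent n5 fail=0; on 'c' 0 → fail=17;  out ∅∪∅=∅
  n10('ee'): parent n1 fail=0; on 'e' 0 → fail=1;  out {2}∪∅={2}
  n12('da'): parent n11 fail=0; on 'a' 0 → fail=0;  out ∅∪∅=∅
  n18('cd'): parent n17 fail=0; on 'd' 0 → fail=11;  out ∅∪∅=∅
  n23('bd'): parent n5 fail=0; on 'd' 0 → fail=11;  out ∅∪∅=∅
  n26('dd'): parent n11 fail=0; on 'd' 0 → fail=11;  out ∅∪∅=∅
  n3('eae'): parent n2 fail=0; on 'e' 0 → fail=1;  out ∅∪∅=∅
  n7('bcb'): parent n6 fail=17; on 'b' 17→0 → fail=5;  out ∅∪∅=∅
  n13('dad'): parent n12 fail=0; on 'd' 0 → fail=11;  out ∅∪∅=∅
  n19('cdd'): parent n18 fail=11; on 'd' 11 → fail=26;  out ∅∪∅=∅
  n24('bdd'): parent n23 fail=11; on 'd' 11 → fail=26;  out ∅∪∅=∅
  n27('ddc'): parent n26 fail=11; on 'c' 11→0 → fail=17;  out ∅∪∅=∅
  n4('eaeb'): parent n3 fail=1; on 'b' 1→0 → fail=5;  out {0}∪∅={0}
  n8('bcbd'): parent n7 fail=5; on 'd' 5 → fail=23;  out ∅∪∅=∅
  n14('dada'): parent n13 fail=11; on 'a' 11 → fail=12;  out ∅∪∅=∅
  n20('cddc'): parent n19 fail=26; on 'c' 26 → fail=27;  out ∅∪∅=∅
  n25('bdda'): parent n24 fail=26; on 'a' 26→11 → fail=12;  out {6}∪∅={6}
  n28('ddca'): parent n27 fail=17; on 'a' 17→0 → fail=0;  out ∅∪∅=∅
  n9('bcbdb'): parent n8 fail=23; on 'b' 23→11→0 → fail=5;  out {1}∪∅={1}
  n15('dadac'): parent n14 fail=12; on 'c' 12→0 → fail=17;  out ∅∪∅=∅
  n21('cddca'): parent n20 fail=27; on 'a' 27 → fail=28;  out ∅∪∅=∅
  n29('ddcae'): parent n28 fail=0; on 'e' 0 → fail=1;  out {7}∪∅={7}
  n16('dadace'): parent n15 fail=17; on 'e' 17→0 → fail=1;  out {3}∪∅={3}
  n22('cddcae'): parent n21 fail=28; on 'e' 28 → fail=29;  out {5}∪{7}={5,7}

Scan:
i=0 'd': node 0→11
i=1 'c': node 11→17 (fail-walked)
i=2 'e': node 17→1 (fail-walked)
i=3 'e': node 1→10  emit P2@[2:3]
i=4 'c': node 10→17 (fail-walked)
i=5 'b': node 17→5 (fail-walked)
i=6 'c': node 5→6
i=7 'd': node 6→18 (fail-walked)
i=8 'd': node 18→19
i=9 'c': node 19→20
i=10 'a': node 20→21
i=11 'e': node 21→22  emit P5@[6:11],P7@[7:11]
i=12 'e': node 22→10 (fail-walked)  emit P2@[11:12]
i=13 'e': node 10→10 (fail-walked)  emit P2@[12:13]
i=14 'a': node 10→2 (fail-walked)  emit P4@[13:14]
i=15 'c': node 2→17 (fail-walked)
i=16 'd': node 17→18
i=17 'd': node 18→19
i=18 'a': node 19→12 (fail-walked)
i=19 'd': node 12→13
i=20 'a': node 13→14
i=21 'c': node 14→15
i=22 'e': node 15→16  emit P3@[17:22]
i=23 'd': node 16→11 (fail-walked)
i=24 'c': node 11→17 (fail-walked)
i=25 'd': node 17→18
i=26 'a': node 18→12 (fail-walked)
i=27 'd': node 12→13
i=28 'a': node 13→14
i=29 'c': node 14→15
i=30 'e': node 15→16  emit P3@[25:30]
i=31 'd': node 16→11 (fail-walked)
i=32 'a': node 11→12
i=33 'd': node 12→13
i=34 'a': node 13→14
i=35 'c': node 14→15
i=36 'e': node 15→16  emit P3@[31:36]
i=37 'b': node 16→5 (fail-walked)
i=38 'b': node 5→5 (fail-walked)

Matches: [[3,2],[11,5],[11,7],[12,2],[13,2],[14,4],[22,3],[30,3],[36,3]]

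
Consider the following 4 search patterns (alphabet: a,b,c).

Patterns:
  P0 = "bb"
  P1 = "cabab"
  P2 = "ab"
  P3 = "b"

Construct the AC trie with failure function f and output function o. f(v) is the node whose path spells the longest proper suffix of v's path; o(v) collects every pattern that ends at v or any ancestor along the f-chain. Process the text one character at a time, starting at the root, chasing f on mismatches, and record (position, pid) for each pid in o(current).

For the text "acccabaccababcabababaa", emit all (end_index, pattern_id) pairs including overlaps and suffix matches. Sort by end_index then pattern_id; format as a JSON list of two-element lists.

Build automaton:
Trie nodes:
  n0 'ε': a→8 b→1 c→3
  n1 'b': b→2  ←P3
  n2 'bb': ·  ←P0
  n3 'c': a→4
  n4 'ca': b→5
  n5 'cab': a→6
  n6 'caba': b→7
  n7 'cabab': ·  ←P1
  n8 'a': b→9
  n9 'ab': ·  ←P2

BFS fail/out derivation:
  fail(1) 'b': from fail(0)=0 chase 'b': 0 ⇒ 0;  out={3}∪out(0)={3}
  fail(3) 'c': from fail(0)=0 chase 'c': 0 ⇒ 0;  out=∅∪out(0)=∅
  fail(8) 'a': from fail(0)=0 chase 'a': 0 ⇒ 0;  out=∅∪out(0)=∅
  fail(2) 'bb': from fail(1)=0 chase 'b': 0 ⇒ 1;  out={0}∪out(1)={0,3}
  fail(4) 'ca': from fail(3)=0 chase 'a': 0 ⇒ 8;  out=∅∪out(8)=∅
  fail(9) 'ab': from fail(8)=0 chase 'b': 0 ⇒ 1;  out={2}∪out(1)={2,3}
  fail(5) 'cab': from fail(4)=8 chase 'b': 8 ⇒ 9;  out=∅∪out(9)={2,3}
  fail(6) 'caba': from fail(5)=9 chase 'a': 9→1→0 ⇒ 8;  out=∅∪out(8)=∅
  fail(7) 'cabab': from fail(6)=8 chase 'b': 8 ⇒ 9;  out={1}∪out(9)={1,2,3}

Scan:
[0] read 'a'  n0⇒n8
[1] read 'c'  n8⇒n3 (via fail)
[2] read 'c'  n3⇒n3 (via fail)
[3] read 'c'  n3⇒n3 (via fail)
[4] read 'a'  n3⇒n4
[5] read 'b'  n4⇒n5  → match P2@[4:5],P3@[5:5]
[6] read 'a'  n5⇒n6
[7] read 'c'  n6⇒n3 (via fail)
[8] read 'c'  n3⇒n3 (via fail)
[9] read 'a'  n3⇒n4
[10] read 'b'  n4⇒n5  → match P2@[9:10],P3@[10:10]
[11] read 'a'  n5⇒n6
[12] read 'b'  n6⇒n7  → match P1@[8:12],P2@[11:12],P3@[12:12]
[13] read 'c'  n7⇒n3 (via fail)
[14] read 'a'  n3⇒n4
[15] read 'b'  n4⇒n5  → match P2@[14:15],P3@[15:15]
[16] read 'a'  n5⇒n6
[17] read 'b'  n6⇒n7  → match P1@[13:17],P2@[16:17],P3@[17:17]
[18] read 'a'  n7⇒n8 (via fail)
[19] read 'b'  n8⇒n9  → match P2@[18:19],P3@[19:19]
[20] read 'a'  n9⇒n8 (via fail)
[21] read 'a'  n8⇒n8 (via fail)

Result: [[5,2],[5,3],[10,2],[10,3],[12,1],[12,2],[12,3],[15,2],[15,3],[17,1],[17,2],[17,3],[19,2],[19,3]]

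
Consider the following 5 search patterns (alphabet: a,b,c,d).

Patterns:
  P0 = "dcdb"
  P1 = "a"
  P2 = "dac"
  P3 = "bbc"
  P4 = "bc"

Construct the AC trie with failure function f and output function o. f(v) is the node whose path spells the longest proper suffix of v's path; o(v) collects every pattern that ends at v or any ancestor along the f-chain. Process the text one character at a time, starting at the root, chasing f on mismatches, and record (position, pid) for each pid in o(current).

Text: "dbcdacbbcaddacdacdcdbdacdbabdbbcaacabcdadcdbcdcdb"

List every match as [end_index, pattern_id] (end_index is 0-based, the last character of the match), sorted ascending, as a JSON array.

Build:
Trie nodes:
  n0 'ε': a→5 b→8 d→1
  n1 'd': a→6 c→2
  n2 'dc': d→3
  n3 'dcd': b→4
  n4 'dcdb': ·  [P0 ends]
  n5 'a': ·  [P1 ends]
  n6 'da': c→7
  n7 'dac': ·  [P2 ends]
  n8 'b': b→9 c→11
  n9 'bb': c→10
  n10 'bbc': ·  [P3 ends]
  n11 'bc': ·  [P4 ends]

BFS fail/out derivation:
  fail(1) 'd': from fail(0)=0 chase 'd': 0 ⇒ 0;  out=∅∪out(0)=∅
  fail(5) 'a': from fail(0)=0 chase 'a': 0 ⇒ 0;  out={1}∪out(0)={1}
  fail(8) 'b': from fail(0)=0 chase 'b': 0 ⇒ 0;  out=∅∪out(0)=∅
  fail(2) 'dc': from fail(1)=0 chase 'c': 0 ⇒ 0;  out=∅∪out(0)=∅
  fail(6) 'da': from fail(1)=0 chase 'a': 0 ⇒ 5;  out=∅∪out(5)={1}
  fail(9) 'bb': from fail(8)=0 chase 'b': 0 ⇒ 8;  out=∅∪out(8)=∅
  fail(11) 'bc': from fail(8)=0 chase 'c': 0 ⇒ 0;  out={4}∪out(0)={4}
  fail(3) 'dcd': from fail(2)=0 chase 'd': 0 ⇒ 1;  out=∅∪out(1)=∅
  fail(7) 'dac': from fail(6)=5 chase 'c': 5→0 ⇒ 0;  out={2}∪out(0)={2}
  fail(10) 'bbc': from fail(9)=8 chase 'c': 8 ⇒ 11;  out={3}∪out(11)={3,4}
  fail(4) 'dcdb': from fail(3)=1 chase 'b': 1→0 ⇒ 8;  out={0}∪out(8)={0}

Run:
i=0 'd': node 0→1
i=1 'b': node 1→8 ·f
i=2 'c': node 8→11  ** P4@[1:2]
i=3 'd': node 11→1 ·f
i=4 'a': node 1→6  ** P1@[4:4]
i=5 'c': node 6→7  ** P2@[3:5]
i=6 'b': node 7→8 ·f
i=7 'b': node 8→9
i=8 'c': node 9→10  ** P3@[6:8],P4@[7:8]
i=9 'a': node 10→5 ·f  ** P1@[9:9]
i=10 'd': node 5→1 ·f
i=11 'd': node 1→1 ·f
i=12 'a': node 1→6  ** P1@[12:12]
i=13 'c': node 6→7  ** P2@[11:13]
i=14 'd': node 7→1 ·f
i=15 'a': node 1→6  ** P1@[15:15]
i=16 'c': node 6→7  ** P2@[14:16]
i=17 'd': node 7→1 ·f
i=18 'c': node 1→2
i=19 'd': node 2→3
i=20 'b': node 3→4  ** P0@[17:20]
i=21 'd': node 4→1 ·f
i=22 'a': node 1→6  ** P1@[22:22]
i=23 'c': node 6→7  ** P2@[21:23]
i=24 'd': node 7→1 ·f
i=25 'b': node 1→8 ·f
i=26 'a': node 8→5 ·f  ** P1@[26:26]
i=27 'b': node 5→8 ·f
i=28 'd': node 8→1 ·f
i=29 'b': node 1→8 ·f
i=30 'b': node 8→9
i=31 'c': node 9→10  ** P3@[29:31],P4@[30:31]
i=32 'a': node 10→5 ·f  ** P1@[32:32]
i=33 'a': node 5→5 ·f  ** P1@[33:33]
i=34 'c': node 5→0 ·f
i=35 'a': node 0→5  ** P1@[35:35]
i=36 'b': node 5→8 ·f
i=37 'c': node 8→11  ** P4@[36:37]
i=38 'd': node 11→1 ·f
i=39 'a': node 1→6  ** P1@[39:39]
i=40 'd': node 6→1 ·f
i=41 'c': node 1→2
i=42 'd': node 2→3
i=43 'b': node 3→4  ** P0@[40:43]
i=44 'c': node 4→11 ·f  ** P4@[43:44]
i=45 'd': node 11→1 ·f
i=46 'c': node 1→2
i=47 'd': node 2→3
i=48 'b': node 3→4  ** P0@[45:48]

All matches (sorted): [[2,4],[4,1],[5,2],[8,3],[8,4],[9,1],[12,1],[13,2],[15,1],[16,2],[20,0],[22,1],[23,2],[26,1],[31,3],[31,4],[32,1],[33,1],[35,1],[37,4],[39,1],[43,0],[44,4],[48,0]]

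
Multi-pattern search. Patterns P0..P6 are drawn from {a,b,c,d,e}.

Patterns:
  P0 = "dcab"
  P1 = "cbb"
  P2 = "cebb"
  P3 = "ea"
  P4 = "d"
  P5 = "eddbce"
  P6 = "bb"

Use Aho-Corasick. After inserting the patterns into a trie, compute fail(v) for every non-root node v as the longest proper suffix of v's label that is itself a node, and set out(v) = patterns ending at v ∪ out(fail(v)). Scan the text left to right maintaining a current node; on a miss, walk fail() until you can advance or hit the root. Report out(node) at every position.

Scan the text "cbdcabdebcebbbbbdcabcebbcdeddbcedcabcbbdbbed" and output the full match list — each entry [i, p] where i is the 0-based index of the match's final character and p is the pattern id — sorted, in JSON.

Build:
Trie nodes:
  0='ε' goto b→18 c→5 d→1 e→11
  1='d' goto c→2  ←P4
  2='dc' goto a→3
  3='dca' goto b→4
  4='dcab' goto ·  ←P0
  5='c' goto b→6 e→8
  6='cb' goto b→7
  7='cbb' goto ·  ←P1
  8='ce' goto b→9
  9='ceb' goto b→10
  10='cebb' goto ·  ←P2
  11='e' goto a→12 d→13
  12='ea' goto ·  ←P3
  13='ed' goto d→14
  14='edd' goto b→15
  15='eddb' goto c→16
  16='eddbc' goto e→17
  17='eddbce' goto ·  ←P5
  18='b' goto b→19
  19='bb' goto ·  ←P6

Failure links (BFS by depth):
  n1('d'): parent n0 fail=0; on 'd' 0 → fail=0;  out {4}∪∅={4}
  n5('c'): parent n0 fail=0; on 'c' 0 → fail=0;  out ∅∪∅=∅
  n11('e'): parent n0 fail=0; on 'e' 0 → fail=0;  out ∅∪∅=∅
  n18('b'): parent n0 fail=0; on 'b' 0 → fail=0;  out ∅∪∅=∅
  n2('dc'): parent n1 fail=0; on 'c' 0 → fail=5;  out ∅∪∅=∅
  n6('cb'): parent n5 fail=0; on 'b' 0 → fail=18;  out ∅∪∅=∅
  n8('ce'): parent n5 fail=0; on 'e' 0 → fail=11;  out ∅∪∅=∅
  n12('ea'): parent n11 fail=0; on 'a' 0 → fail=0;  out {3}∪∅={3}
  n13('ed'): parent n11 fail=0; on 'd' 0 → fail=1;  out ∅∪{4}={4}
  n19('bb'): parent n18 fail=0; on 'b' 0 → fail=18;  out {6}∪∅={6}
  n3('dca'): parent n2 fail=5; on 'a' 5→0 → fail=0;  out ∅∪∅=∅
  n7('cbb'): parent n6 fail=18; on 'b' 18 → fail=19;  out {1}∪{6}={1,6}
  n9('ceb'): parent n8 fail=11; on 'b' 11→0 → fail=18;  out ∅∪∅=∅
  n14('edd'): parent n13 fail=1; on 'd' 1→0 → fail=1;  out ∅∪{4}={4}
  n4('dcab'): parent n3 fail=0; on 'b' 0 → fail=18;  out {0}∪∅={0}
  n10('cebb'): parent n9 fail=18; on 'b' 18 → fail=19;  out {2}∪{6}={2,6}
  n15('eddb'): parent n14 fail=1; on 'b' 1→0 → fail=18;  out ∅∪∅=∅
  n16('eddbc'): parent n15 fail=18; on 'c' 18→0 → fail=5;  out ∅∪∅=∅
  n17('eddbce'): parent n16 fail=5; on 'e' 5 → fail=8;  out {5}∪∅={5}

Text stream:
i=0 'c': node 0→5
i=1 'b': node 5→6
i=2 'd': node 6→1 (fail-walked)  → match P4@[2:2]
i=3 'c': node 1→2
i=4 'a': node 2→3
i=5 'b': node 3→4  → match P0@[2:5]
i=6 'd': node 4→1 (fail-walked)  → match P4@[6:6]
i=7 'e': node 1→11 (fail-walked)
i=8 'b': node 11→18 (fail-walked)
i=9 'c': node 18→5 (fail-walked)
i=10 'e': node 5→8
i=11 'b': node 8→9
i=12 'b': node 9→10  → match P2@[9:12],P6@[11:12]
i=13 'b': node 10→19 (fail-walked)  → match P6@[12:13]
i=14 'b': node 19→19 (fail-walked)  → match P6@[13:14]
i=15 'b': node 19→19 (fail-walked)  → match P6@[14:15]
i=16 'd': node 19→1 (fail-walked)  → match P4@[16:16]
i=17 'c': node 1→2
i=18 'a': node 2→3
i=19 'b': node 3→4  → match P0@[16:19]
i=20 'c': node 4→5 (fail-walked)
i=21 'e': node 5→8
i=22 'b': node 8→9
i=23 'b': node 9→10  → match P2@[20:23],P6@[22:23]
i=24 'c': node 10→5 (fail-walked)
i=25 'd': node 5→1 (fail-walked)  → match P4@[25:25]
i=26 'e': node 1→11 (fail-walked)
i=27 'd': node 11→13  → match P4@[27:27]
i=28 'd': node 13→14  → match P4@[28:28]
i=29 'b': node 14→15
i=30 'c': node 15→16
i=31 'e': node 16→17  → match P5@[26:31]
i=32 'd': node 17→13 (fail-walked)  → match P4@[32:32]
i=33 'c': node 13→2 (fail-walked)
i=34 'a': node 2→3
i=35 'b': node 3→4  → match P0@[32:35]
i=36 'c': node 4→5 (fail-walked)
i=37 'b': node 5→6
i=38 'b': node 6→7  → match P1@[36:38],P6@[37:38]
i=39 'd': node 7→1 (fail-walked)  → match P4@[39:39]
i=40 'b': node 1→18 (fail-walked)
i=41 'b': node 18→19  → match P6@[40:41]
i=42 'e': node 19→11 (fail-walked)
i=43 'd': node 11→13  → match P4@[43:43]

All matches (sorted): [[2,4],[5,0],[6,4],[12,2],[12,6],[13,6],[14,6],[15,6],[16,4],[19,0],[23,2],[23,6],[25,4],[27,4],[28,4],[31,5],[32,4],[35,0],[38,1],[38,6],[39,4],[41,6],[43,4]]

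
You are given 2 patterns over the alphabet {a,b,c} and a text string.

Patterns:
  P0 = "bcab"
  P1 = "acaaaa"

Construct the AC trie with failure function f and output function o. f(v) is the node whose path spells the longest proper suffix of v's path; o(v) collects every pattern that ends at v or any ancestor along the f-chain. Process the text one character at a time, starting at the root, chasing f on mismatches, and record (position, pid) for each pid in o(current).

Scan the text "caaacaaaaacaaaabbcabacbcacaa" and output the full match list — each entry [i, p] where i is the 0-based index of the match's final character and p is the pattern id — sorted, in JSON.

Build automaton:
Trie nodes:
  n0 'ε': a→5 b→1
  n1 'b': c→2
  n2 'bc': a→3
  n3 'bca': b→4
  n4 'bcab': ·  ←P0
  n5 'a': c→6
  n6 'ac': a→7
  n7 'aca': a→8
  n8 'acaa': a→9
  n9 'acaaa': a→10
  n10 'acaaaa': ·  ←P1

Failure links (BFS by depth):
  fail(1) 'b': from fail(0)=0 chase 'b': 0 ⇒ 0;  out=∅∪out(0)=∅
  fail(5) 'a': from fail(0)=0 chase 'a': 0 ⇒ 0;  out=∅∪out(0)=∅
  fail(2) 'bc': from fail(1)=0 chase 'c': 0 ⇒ 0;  out=∅∪out(0)=∅
  fail(6) 'ac': from fail(5)=0 chase 'c': 0 ⇒ 0;  out=∅∪out(0)=∅
  fail(3) 'bca': from fail(2)=0 chase 'a': 0 ⇒ 5;  out=∅∪out(5)=∅
  fail(7) 'aca': from fail(6)=0 chase 'a': 0 ⇒ 5;  out=∅∪out(5)=∅
  fail(4) 'bcab': from fail(3)=5 chase 'b': 5→0 ⇒ 1;  out={0}∪out(1)={0}
  fail(8) 'acaa': from fail(7)=5 chase 'a': 5→0 ⇒ 5;  out=∅∪out(5)=∅
  fail(9) 'acaaa': from fail(8)=5 chase 'a': 5→0 ⇒ 5;  out=∅∪out(5)=∅
  fail(10) 'acaaaa': from fail(9)=5 chase 'a': 5→0 ⇒ 5;  out={1}∪out(5)={1}

Scan:
pos 0 'c': at 0
pos 1 'a': at 5
pos 2 'a': at 5 (via fail)
pos 3 'a': at 5 (via fail)
pos 4 'c': at 6
pos 5 'a': at 7
pos 6 'a': at 8
pos 7 'a': at 9
pos 8 'a': at 10  → match P1@[3:8]
pos 9 'a': at 5 (via fail)
pos 10 'c': at 6
pos 11 'a': at 7
pos 12 'a': at 8
pos 13 'a': at 9
pos 14 'a': at 10  → match P1@[9:14]
pos 15 'b': at 1 (via fail)
pos 16 'b': at 1 (via fail)
pos 17 'c': at 2
pos 18 'a': at 3
pos 19 'b': at 4  → match P0@[16:19]
pos 20 'a': at 5 (via fail)
pos 21 'c': at 6
pos 22 'b': at 1 (via fail)
pos 23 'c': at 2
pos 24 'a': at 3
pos 25 'c': at 6 (via fail)
pos 26 'a': at 7
pos 27 'a': at 8

Result: [[8,1],[14,1],[19,0]]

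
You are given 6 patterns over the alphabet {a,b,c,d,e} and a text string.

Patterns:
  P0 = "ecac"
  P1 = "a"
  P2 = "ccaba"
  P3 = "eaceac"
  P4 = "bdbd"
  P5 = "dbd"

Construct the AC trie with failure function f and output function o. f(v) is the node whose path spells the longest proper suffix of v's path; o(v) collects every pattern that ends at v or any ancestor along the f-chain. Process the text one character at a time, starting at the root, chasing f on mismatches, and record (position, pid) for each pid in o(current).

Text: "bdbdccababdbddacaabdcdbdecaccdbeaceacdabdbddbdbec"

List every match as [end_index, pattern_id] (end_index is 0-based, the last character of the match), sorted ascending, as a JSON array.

Build automaton:
Trie nodes:
  0='ε' goto a→5 b→16 c→6 d→20 e→1
  1='e' goto a→11 c→2
  2='ec' goto a→3
  3='eca' goto c→4
  4='ecac' goto ·  [P0 ends]
  5='a' goto ·  [P1 ends]
  6='c' goto c→7
  7='cc' goto a→8
  8='cca' goto b→9
  9='ccab' goto a→10
  10='ccaba' goto ·  [P2 ends]
  11='ea' goto c→12
  12='eac' goto e→13
  13='eace' goto a→14
  14='eacea' goto c→15
  15='eaceac' goto ·  [P3 ends]
  16='b' goto d→17
  17='bd' goto b→18
  18='bdb' goto d→19
  19='bdbd' goto ·  [P4 ends]
  20='d' goto b→21
  21='db' goto d→22
  22='dbd' goto ·  [P5 ends]

Failure links (BFS by depth):
  fail(1) 'e': from fail(0)=0 chase 'e': 0 ⇒ 0;  out=∅∪out(0)=∅
  fail(5) 'a': from fail(0)=0 chase 'a': 0 ⇒ 0;  out={1}∪out(0)={1}
  fail(6) 'c': from fail(0)=0 chase 'c': 0 ⇒ 0;  out=∅∪out(0)=∅
  fail(16) 'b': from fail(0)=0 chase 'b': 0 ⇒ 0;  out=∅∪out(0)=∅
  fail(20) 'd': from fail(0)=0 chase 'd': 0 ⇒ 0;  out=∅∪out(0)=∅
  fail(2) 'ec': from fail(1)=0 chase 'c': 0 ⇒ 6;  out=∅∪out(6)=∅
  fail(7) 'cc': from fail(6)=0 chase 'c': 0 ⇒ 6;  out=∅∪out(6)=∅
  fail(11) 'ea': from fail(1)=0 chase 'a': 0 ⇒ 5;  out=∅∪out(5)={1}
  fail(17) 'bd': from fail(16)=0 chase 'd': 0 ⇒ 20;  out=∅∪out(20)=∅
  fail(21) 'db': from fail(20)=0 chase 'b': 0 ⇒ 16;  out=∅∪out(16)=∅
  fail(3) 'eca': from fail(2)=6 chase 'a': 6→0 ⇒ 5;  out=∅∪out(5)={1}
  fail(8) 'cca': from fail(7)=6 chase 'a': 6→0 ⇒ 5;  out=∅∪out(5)={1}
  fail(12) 'eac': from fail(11)=5 chase 'c': 5→0 ⇒ 6;  out=∅∪out(6)=∅
  fail(18) 'bdb': from fail(17)=20 chase 'b': 20 ⇒ 21;  out=∅∪out(21)=∅
  fail(22) 'dbd': from fail(21)=16 chase 'd': 16 ⇒ 17;  out={5}∪out(17)={5}
  fail(4) 'ecac': from fail(3)=5 chase 'c': 5→0 ⇒ 6;  out={0}∪out(6)={0}
  fail(9) 'ccab': from fail(8)=5 chase 'b': 5→0 ⇒ 16;  out=∅∪out(16)=∅
  fail(13) 'eace': from fail(12)=6 chase 'e': 6→0 ⇒ 1;  out=∅∪out(1)=∅
  fail(19) 'bdbd': from fail(18)=21 chase 'd': 21 ⇒ 22;  out={4}∪out(22)={4,5}
  fail(10) 'ccaba': from fail(9)=16 chase 'a': 16→0 ⇒ 5;  out={2}∪out(5)={1,2}
  fail(14) 'eacea': from fail(13)=1 chase 'a': 1 ⇒ 11;  out=∅∪out(11)={1}
  fail(15) 'eaceac': from fail(14)=11 chase 'c': 11 ⇒ 12;  out={3}∪out(12)={3}

Scan:
[0] read 'b'  n0⇒n16
[1] read 'd'  n16⇒n17
[2] read 'b'  n17⇒n18
[3] read 'd'  n18⇒n19  ** P4@[0:3],P5@[1:3]
[4] read 'c'  n19⇒n6 (fail-walked)
[5] read 'c'  n6⇒n7
[6] read 'a'  n7⇒n8  ** P1@[6:6]
[7] read 'b'  n8⇒n9
[8] read 'a'  n9⇒n10  ** P1@[8:8],P2@[4:8]
[9] read 'b'  n10⇒n16 (fail-walked)
[10] read 'd'  n16⇒n17
[11] read 'b'  n17⇒n18
[12] read 'd'  n18⇒n19  ** P4@[9:12],P5@[10:12]
[13] read 'd'  n19⇒n20 (fail-walked)
[14] read 'a'  n20⇒n5 (fail-walked)  ** P1@[14:14]
[15] read 'c'  n5⇒n6 (fail-walked)
[16] read 'a'  n6⇒n5 (fail-walked)  ** P1@[16:16]
[17] read 'a'  n5⇒n5 (fail-walked)  ** P1@[17:17]
[18] read 'b'  n5⇒n16 (fail-walked)
[19] read 'd'  n16⇒n17
[20] read 'c'  n17⇒n6 (fail-walked)
[21] read 'd'  n6⇒n20 (fail-walked)
[22] read 'b'  n20⇒n21
[23] read 'd'  n21⇒n22  ** P5@[21:23]
[24] read 'e'  n22⇒n1 (fail-walked)
[25] read 'c'  n1⇒n2
[26] read 'a'  n2⇒n3  ** P1@[26:26]
[27] read 'c'  n3⇒n4  ** P0@[24:27]
[28] read 'c'  n4⇒n7 (fail-walked)
[29] read 'd'  n7⇒n20 (fail-walked)
[30] read 'b'  n20⇒n21
[31] read 'e'  n21⇒n1 (fail-walked)
[32] read 'a'  n1⇒n11  ** P1@[32:32]
[33] read 'c'  n11⇒n12
[34] read 'e'  n12⇒n13
[35] read 'a'  n13⇒n14  ** P1@[35:35]
[36] read 'c'  n14⇒n15  ** P3@[31:36]
[37] read 'd'  n15⇒n20 (fail-walked)
[38] read 'a'  n20⇒n5 (fail-walked)  ** P1@[38:38]
[39] read 'b'  n5⇒n16 (fail-walked)
[40] read 'd'  n16⇒n17
[41] read 'b'  n17⇒n18
[42] read 'd'  n18⇒n19  ** P4@[39:42],P5@[40:42]
[43] read 'd'  n19⇒n20 (fail-walked)
[44] read 'b'  n20⇒n21
[45] read 'd'  n21⇒n22  ** P5@[43:45]
[46] read 'b'  n22⇒n18 (fail-walked)
[47] read 'e'  n18⇒n1 (fail-walked)
[48] read 'c'  n1⇒n2

Matches: [[3,4],[3,5],[6,1],[8,1],[8,2],[12,4],[12,5],[14,1],[16,1],[17,1],[23,5],[26,1],[27,0],[32,1],[35,1],[36,3],[38,1],[42,4],[42,5],[45,5]]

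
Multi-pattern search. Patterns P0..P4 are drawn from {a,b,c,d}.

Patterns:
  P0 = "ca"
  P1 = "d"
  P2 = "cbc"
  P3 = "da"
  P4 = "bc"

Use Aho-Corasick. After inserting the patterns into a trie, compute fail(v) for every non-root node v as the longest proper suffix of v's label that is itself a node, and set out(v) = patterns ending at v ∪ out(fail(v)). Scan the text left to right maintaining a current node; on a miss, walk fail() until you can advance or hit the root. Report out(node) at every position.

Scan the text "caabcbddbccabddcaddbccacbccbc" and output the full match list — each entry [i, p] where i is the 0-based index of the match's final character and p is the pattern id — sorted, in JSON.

Build automaton:
Trie (insert patterns):
  0='ε' goto b→7 c→1 d→3
  1='c' goto a→2 b→4
  2='ca' goto ·  [P0 ends]
  3='d' goto a→6  [P1 ends]
  4='cb' goto c→5
  5='cbc' goto ·  [P2 ends]
  6='da' goto ·  [P3 ends]
  7='b' goto c→8
  8='bc' goto ·  [P4 ends]

Failure links (BFS by depth):
  n1('c'): parent n0 fail=0; on 'c' 0 → fail=0;  out ∅∪∅=∅
  n3('d'): parent n0 fail=0; on 'd' 0 → fail=0;  out {1}∪∅={1}
  n7('b'): parent n0 fail=0; on 'b' 0 → fail=0;  out ∅∪∅=∅
  n2('ca'): parent n1 fail=0; on 'a' 0 → fail=0;  out {0}∪∅={0}
  n4('cb'): parent n1 fail=0; on 'b' 0 → fail=7;  out ∅∪∅=∅
  n6('da'): parent n3 fail=0; on 'a' 0 → fail=0;  out {3}∪∅={3}
  n8('bc'): parent n7 fail=0; on 'c' 0 → fail=1;  out {4}∪∅={4}
  n5('cbc'): parent n4 fail=7; on 'c' 7 → fail=8;  out {2}∪{4}={2,4}

Run:
[0] read 'c'  n0⇒n1
[1] read 'a'  n1⇒n2  ** P0@[0:1]
[2] read 'a'  n2⇒n0 (fail-walked)
[3] read 'b'  n0⇒n7
[4] read 'c'  n7⇒n8  ** P4@[3:4]
[5] read 'b'  n8⇒n4 (fail-walked)
[6] read 'd'  n4⇒n3 (fail-walked)  ** P1@[6:6]
[7] read 'd'  n3⇒n3 (fail-walked)  ** P1@[7:7]
[8] read 'b'  n3⇒n7 (fail-walked)
[9] read 'c'  n7⇒n8  ** P4@[8:9]
[10] read 'c'  n8⇒n1 (fail-walked)
[11] read 'a'  n1⇒n2  ** P0@[10:11]
[12] read 'b'  n2⇒n7 (fail-walked)
[13] read 'd'  n7⇒n3 (fail-walked)  ** P1@[13:13]
[14] read 'd'  n3⇒n3 (fail-walked)  ** P1@[14:14]
[15] read 'c'  n3⇒n1 (fail-walked)
[16] read 'a'  n1⇒n2  ** P0@[15:16]
[17] read 'd'  n2⇒n3 (fail-walked)  ** P1@[17:17]
[18] read 'd'  n3⇒n3 (fail-walked)  ** P1@[18:18]
[19] read 'b'  n3⇒n7 (fail-walked)
[20] read 'c'  n7⇒n8  ** P4@[19:20]
[21] read 'c'  n8⇒n1 (fail-walked)
[22] read 'a'  n1⇒n2  ** P0@[21:22]
[23] read 'c'  n2⇒n1 (fail-walked)
[24] read 'b'  n1⇒n4
[25] read 'c'  n4⇒n5  ** P2@[23:25],P4@[24:25]
[26] read 'c'  n5⇒n1 (fail-walked)
[27] read 'b'  n1⇒n4
[28] read 'c'  n4⇒n5  ** P2@[26:28],P4@[27:28]

Result: [[1,0],[4,4],[6,1],[7,1],[9,4],[11,0],[13,1],[14,1],[16,0],[17,1],[18,1],[20,4],[22,0],[25,2],[25,4],[28,2],[28,4]]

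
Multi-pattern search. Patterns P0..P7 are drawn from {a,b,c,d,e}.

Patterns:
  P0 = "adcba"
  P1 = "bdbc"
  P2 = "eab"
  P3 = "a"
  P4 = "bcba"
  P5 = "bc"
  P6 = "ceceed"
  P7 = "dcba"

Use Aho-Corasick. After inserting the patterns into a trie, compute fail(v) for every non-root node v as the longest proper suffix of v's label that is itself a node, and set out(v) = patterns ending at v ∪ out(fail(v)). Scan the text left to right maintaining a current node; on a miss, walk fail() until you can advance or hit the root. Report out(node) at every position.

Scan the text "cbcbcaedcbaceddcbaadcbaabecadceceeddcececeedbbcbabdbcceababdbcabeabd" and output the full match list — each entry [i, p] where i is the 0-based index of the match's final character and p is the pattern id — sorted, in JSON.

Build:
Trie nodes:
  0='ε' goto a→1 b→6 c→16 d→22 e→10
  1='a' goto d→2  [P3 ends]
  2='ad' goto c→3
  3='adc' goto b→4
  4='adcb' goto a→5
  5='adcba' goto ·  [P0 ends]
  6='b' goto c→13 d→7
  7='bd' goto b→8
  8='bdb' goto c→9
  9='bdbc' goto ·  [P1 ends]
  10='e' goto a→11
  11='ea' goto b→12
  12='eab' goto ·  [P2 ends]
  13='bc' goto b→14  [P5 ends]
  14='bcb' goto a→15
  15='bcba' goto ·  [P4 ends]
  16='c' goto e→17
  17='ce' goto c→18
  18='cec' goto e→19
  19='cece' goto e→20
  20='cecee' goto d→21
  21='ceceed' goto ·  [P6 ends]
  22='d' goto c→23
  23='dc' goto b→24
  24='dcb' goto a→25
  25='dcba' goto ·  [P7 ends]

BFS fail/out derivation:
  fail(1) 'a': from fail(0)=0 chase 'a': 0 ⇒ 0;  out={3}∪out(0)={3}
  fail(6) 'b': from fail(0)=0 chase 'b': 0 ⇒ 0;  out=∅∪out(0)=∅
  fail(10) 'e': from fail(0)=0 chase 'e': 0 ⇒ 0;  out=∅∪out(0)=∅
  fail(16) 'c': from fail(0)=0 chase 'c': 0 ⇒ 0;  out=∅∪out(0)=∅
  fail(22) 'd': from fail(0)=0 chase 'd': 0 ⇒ 0;  out=∅∪out(0)=∅
  fail(2) 'ad': from fail(1)=0 chase 'd': 0 ⇒ 22;  out=∅∪out(22)=∅
  fail(7) 'bd': from fail(6)=0 chase 'd': 0 ⇒ 22;  out=∅∪out(22)=∅
  fail(11) 'ea': from fail(10)=0 chase 'a': 0 ⇒ 1;  out=∅∪out(1)={3}
  fail(13) 'bc': from fail(6)=0 chase 'c': 0 ⇒ 16;  out={5}∪out(16)={5}
  fail(17) 'ce': from fail(16)=0 chase 'e': 0 ⇒ 10;  out=∅∪out(10)=∅
  fail(23) 'dc': from fail(22)=0 chase 'c': 0 ⇒ 16;  out=∅∪out(16)=∅
  fail(3) 'adc': from fail(2)=22 chase 'c': 22 ⇒ 23;  out=∅∪out(23)=∅
  fail(8) 'bdb': from fail(7)=22 chase 'b': 22→0 ⇒ 6;  out=∅∪out(6)=∅
  fail(12) 'eab': from fail(11)=1 chase 'b': 1→0 ⇒ 6;  out={2}∪out(6)={2}
  fail(14) 'bcb': from fail(13)=16 chase 'b': 16→0 ⇒ 6;  out=∅∪out(6)=∅
  fail(18) 'cec': from fail(17)=10 chase 'c': 10→0 ⇒ 16;  out=∅∪out(16)=∅
  fail(24) 'dcb': from fail(23)=16 chase 'b': 16→0 ⇒ 6;  out=∅∪out(6)=∅
  fail(4) 'adcb': from fail(3)=23 chase 'b': 23 ⇒ 24;  out=∅∪out(24)=∅
  fail(9) 'bdbc': from fail(8)=6 chase 'c': 6 ⇒ 13;  out={1}∪out(13)={1,5}
  fail(15) 'bcba': from fail(14)=6 chase 'a': 6→0 ⇒ 1;  out={4}∪out(1)={3,4}
  fail(19) 'cece': from fail(18)=16 chase 'e': 16 ⇒ 17;  out=∅∪out(17)=∅
  fail(25) 'dcba': from fail(24)=6 chase 'a': 6→0 ⇒ 1;  out={7}∪out(1)={3,7}
  fail(5) 'adcba': from fail(4)=24 chase 'a': 24 ⇒ 25;  out={0}∪out(25)={0,3,7}
  fail(20) 'cecee': from fail(19)=17 chase 'e': 17→10→0 ⇒ 10;  out=∅∪out(10)=∅
  fail(21) 'ceceed': from fail(20)=10 chase 'd': 10→0 ⇒ 22;  out={6}∪out(22)={6}

Text stream:
pos 0 'c': at 16
pos 1 'b': at 6 (fail-walked)
pos 2 'c': at 13  ** P5@[1:2]
pos 3 'b': at 14
pos 4 'c': at 13 (fail-walked)  ** P5@[3:4]
pos 5 'a': at 1 (fail-walked)  ** P3@[5:5]
pos 6 'e': at 10 (fail-walked)
pos 7 'd': at 22 (fail-walked)
pos 8 'c': at 23
pos 9 'b': at 24
pos 10 'a': at 25  ** P3@[10:10],P7@[7:10]
pos 11 'c': at 16 (fail-walked)
pos 12 'e': at 17
pos 13 'd': at 22 (fail-walked)
pos 14 'd': at 22 (fail-walked)
pos 15 'c': at 23
pos 16 'b': at 24
pos 17 'a': at 25  ** P3@[17:17],P7@[14:17]
pos 18 'a': at 1 (fail-walked)  ** P3@[18:18]
pos 19 'd': at 2
pos 20 'c': at 3
pos 21 'b': at 4
pos 22 'a': at 5  ** P0@[18:22],P3@[22:22],P7@[19:22]
pos 23 'a': at 1 (fail-walked)  ** P3@[23:23]
pos 24 'b': at 6 (fail-walked)
pos 25 'e': at 10 (fail-walked)
pos 26 'c': at 16 (fail-walked)
pos 27 'a': at 1 (fail-walked)  ** P3@[27:27]
pos 28 'd': at 2
pos 29 'c': at 3
pos 30 'e': at 17 (fail-walked)
pos 31 'c': at 18
pos 32 'e': at 19
pos 33 'e': at 20
pos 34 'd': at 21  ** P6@[29:34]
pos 35 'd': at 22 (fail-walked)
pos 36 'c': at 23
pos 37 'e': at 17 (fail-walked)
pos 38 'c': at 18
pos 39 'e': at 19
pos 40 'c': at 18 (fail-walked)
pos 41 'e': at 19
pos 42 'e': at 20
pos 43 'd': at 21  ** P6@[38:43]
pos 44 'b': at 6 (fail-walked)
pos 45 'b': at 6 (fail-walked)
pos 46 'c': at 13  ** P5@[45:46]
pos 47 'b': at 14
pos 48 'a': at 15  ** P3@[48:48],P4@[45:48]
pos 49 'b': at 6 (fail-walked)
pos 50 'd': at 7
pos 51 'b': at 8
pos 52 'c': at 9  ** P1@[49:52],P5@[51:52]
pos 53 'c': at 16 (fail-walked)
pos 54 'e': at 17
pos 55 'a': at 11 (fail-walked)  ** P3@[55:55]
pos 56 'b': at 12  ** P2@[54:56]
pos 57 'a': at 1 (fail-walked)  ** P3@[57:57]
pos 58 'b': at 6 (fail-walked)
pos 59 'd': at 7
pos 60 'b': at 8
pos 61 'c': at 9  ** P1@[58:61],P5@[60:61]
pos 62 'a': at 1 (fail-walked)  ** P3@[62:62]
pos 63 'b': at 6 (fail-walked)
pos 64 'e': at 10 (fail-walked)
pos 65 'a': at 11  ** P3@[65:65]
pos 66 'b': at 12  ** P2@[64:66]
pos 67 'd': at 7 (fail-walked)

Result: [[2,5],[4,5],[5,3],[10,3],[10,7],[17,3],[17,7],[18,3],[22,0],[22,3],[22,7],[23,3],[27,3],[34,6],[43,6],[46,5],[48,3],[48,4],[52,1],[52,5],[55,3],[56,2],[57,3],[61,1],[61,5],[62,3],[65,3],[66,2]]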